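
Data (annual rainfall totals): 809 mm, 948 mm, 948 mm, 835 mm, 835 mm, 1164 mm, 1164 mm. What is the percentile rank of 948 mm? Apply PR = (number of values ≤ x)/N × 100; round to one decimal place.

71.4

N = 7.
Strictly below 948: 3. Equal to 948: 2.
PR = 5/7 × 100 = 71.4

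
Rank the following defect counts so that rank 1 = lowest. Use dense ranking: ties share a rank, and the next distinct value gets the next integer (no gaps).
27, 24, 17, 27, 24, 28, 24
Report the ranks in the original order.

Sorted (ascending): 17, 24, 24, 24, 27, 27, 28
The 3 values of 24 share dense rank 2.
The 2 values of 27 share dense rank 3.
Remaining distinct values take the next consecutive integers.

3, 2, 1, 3, 2, 4, 2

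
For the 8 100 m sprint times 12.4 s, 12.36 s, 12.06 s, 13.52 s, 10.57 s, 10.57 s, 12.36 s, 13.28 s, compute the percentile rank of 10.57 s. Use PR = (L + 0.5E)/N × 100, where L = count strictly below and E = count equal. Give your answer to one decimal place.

N = 8.
Strictly below 10.57: 0. Equal to 10.57: 2.
PR = (0 + 0.5·2)/8 × 100 = 12.5

12.5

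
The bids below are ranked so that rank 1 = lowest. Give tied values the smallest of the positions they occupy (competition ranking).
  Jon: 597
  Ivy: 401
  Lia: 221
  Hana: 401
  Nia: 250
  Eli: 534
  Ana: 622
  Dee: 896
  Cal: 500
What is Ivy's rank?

Sorted (ascending): 221, 250, 401, 401, 500, 534, 597, 622, 896
The 2 values of 401 occupy positions 3–4 → each gets rank 3.
Ivy has value 401 → rank 3.

3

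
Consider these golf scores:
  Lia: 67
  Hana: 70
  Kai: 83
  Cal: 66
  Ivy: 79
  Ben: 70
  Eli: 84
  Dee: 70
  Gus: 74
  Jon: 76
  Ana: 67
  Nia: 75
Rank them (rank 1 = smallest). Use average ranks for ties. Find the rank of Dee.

Sorted (ascending): 66, 67, 67, 70, 70, 70, 74, 75, 76, 79, 83, 84
The 2 values of 67 occupy positions 2–3 → average rank (2+3)/2 = 2.5.
The 3 values of 70 occupy positions 4–6 → average rank 5.
Dee has value 70 → rank 5.

5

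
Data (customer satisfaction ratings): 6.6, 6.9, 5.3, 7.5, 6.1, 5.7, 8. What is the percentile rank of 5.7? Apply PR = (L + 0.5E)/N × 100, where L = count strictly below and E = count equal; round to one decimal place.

21.4

N = 7.
Strictly below 5.7: 1. Equal to 5.7: 1.
PR = (1 + 0.5·1)/7 × 100 = 21.4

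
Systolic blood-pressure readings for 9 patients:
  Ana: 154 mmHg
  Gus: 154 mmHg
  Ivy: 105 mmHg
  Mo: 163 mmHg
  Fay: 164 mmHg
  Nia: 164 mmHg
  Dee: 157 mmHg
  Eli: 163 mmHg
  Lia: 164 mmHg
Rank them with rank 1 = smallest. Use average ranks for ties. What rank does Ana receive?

2.5

Sorted (ascending): 105, 154, 154, 157, 163, 163, 164, 164, 164
The 2 values of 154 occupy positions 2–3 → average rank (2+3)/2 = 2.5.
The 2 values of 163 occupy positions 5–6 → average rank (5+6)/2 = 5.5.
The 3 values of 164 occupy positions 7–9 → average rank 8.
Ana has value 154 mmHg → rank 2.5.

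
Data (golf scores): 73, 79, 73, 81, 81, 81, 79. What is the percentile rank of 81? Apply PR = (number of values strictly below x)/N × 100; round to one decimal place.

N = 7.
Strictly below 81: 4. Equal to 81: 3.
PR = 4/7 × 100 = 57.1

57.1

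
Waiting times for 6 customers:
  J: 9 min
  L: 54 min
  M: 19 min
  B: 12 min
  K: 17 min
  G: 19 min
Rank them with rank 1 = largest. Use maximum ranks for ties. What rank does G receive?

Sorted (descending): 54, 19, 19, 17, 12, 9
The 2 values of 19 occupy positions 2–3 → each gets rank 3.
G has value 19 min → rank 3.

3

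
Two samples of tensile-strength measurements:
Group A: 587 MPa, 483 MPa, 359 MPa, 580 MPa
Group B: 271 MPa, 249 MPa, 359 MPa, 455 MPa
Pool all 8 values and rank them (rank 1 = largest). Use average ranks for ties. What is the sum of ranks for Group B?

Sorted (descending): 587, 580, 483, 455, 359, 359, 271, 249
The 2 values of 359 occupy positions 5–6 → average rank (5+6)/2 = 5.5.
Group B values → pooled ranks: 271→7, 249→8, 359→5.5, 455→4
Rank sum = 7 + 8 + 5.5 + 4 = 24.5

24.5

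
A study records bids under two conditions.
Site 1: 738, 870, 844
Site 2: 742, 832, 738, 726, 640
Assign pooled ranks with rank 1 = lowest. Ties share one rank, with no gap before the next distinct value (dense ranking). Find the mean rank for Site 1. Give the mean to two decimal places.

5.33

Sorted (ascending): 640, 726, 738, 738, 742, 832, 844, 870
The 2 values of 738 share dense rank 3.
Remaining distinct values take the next consecutive integers.
Site 1 values → pooled ranks: 738→3, 870→7, 844→6
Mean rank = (3 + 7 + 6) / 3 = 5.33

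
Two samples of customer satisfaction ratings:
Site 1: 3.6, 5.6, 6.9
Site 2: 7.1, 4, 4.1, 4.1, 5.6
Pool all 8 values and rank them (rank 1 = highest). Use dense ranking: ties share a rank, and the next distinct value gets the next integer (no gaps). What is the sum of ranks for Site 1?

Sorted (descending): 7.1, 6.9, 5.6, 5.6, 4.1, 4.1, 4, 3.6
The 2 values of 5.6 share dense rank 3.
The 2 values of 4.1 share dense rank 4.
Remaining distinct values take the next consecutive integers.
Site 1 values → pooled ranks: 3.6→6, 5.6→3, 6.9→2
Rank sum = 6 + 3 + 2 = 11

11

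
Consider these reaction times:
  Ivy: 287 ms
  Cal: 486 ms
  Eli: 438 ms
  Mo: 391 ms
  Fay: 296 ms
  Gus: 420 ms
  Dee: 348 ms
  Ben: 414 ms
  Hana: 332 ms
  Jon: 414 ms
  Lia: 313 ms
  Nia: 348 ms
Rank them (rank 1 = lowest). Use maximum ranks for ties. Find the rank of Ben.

Sorted (ascending): 287, 296, 313, 332, 348, 348, 391, 414, 414, 420, 438, 486
The 2 values of 348 occupy positions 5–6 → each gets rank 6.
The 2 values of 414 occupy positions 8–9 → each gets rank 9.
Ben has value 414 ms → rank 9.

9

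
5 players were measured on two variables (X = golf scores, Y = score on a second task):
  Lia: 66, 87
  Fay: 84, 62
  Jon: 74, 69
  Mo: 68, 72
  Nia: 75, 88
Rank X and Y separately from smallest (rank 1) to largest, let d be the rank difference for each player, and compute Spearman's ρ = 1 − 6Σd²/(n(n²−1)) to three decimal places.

-0.400

Ranks of variable 1: 1, 5, 3, 2, 4
Ranks of variable 2: 4, 1, 2, 3, 5
d = r₁ − r₂: -3, 4, 1, -1, -1
d²: 9, 16, 1, 1, 1; Σd² = 28
ρ = 1 − 6·28/(5·24) = 1 − 168/120 = -0.400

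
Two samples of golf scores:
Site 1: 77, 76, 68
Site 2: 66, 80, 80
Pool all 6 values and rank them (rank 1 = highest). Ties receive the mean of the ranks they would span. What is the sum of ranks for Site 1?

12

Sorted (descending): 80, 80, 77, 76, 68, 66
The 2 values of 80 occupy positions 1–2 → average rank (1+2)/2 = 1.5.
Site 1 values → pooled ranks: 77→3, 76→4, 68→5
Rank sum = 3 + 4 + 5 = 12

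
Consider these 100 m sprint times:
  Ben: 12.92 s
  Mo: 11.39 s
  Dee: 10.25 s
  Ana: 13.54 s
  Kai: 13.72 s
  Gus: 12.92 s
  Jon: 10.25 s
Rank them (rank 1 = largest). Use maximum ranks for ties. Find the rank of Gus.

4

Sorted (descending): 13.72, 13.54, 12.92, 12.92, 11.39, 10.25, 10.25
The 2 values of 12.92 occupy positions 3–4 → each gets rank 4.
The 2 values of 10.25 occupy positions 6–7 → each gets rank 7.
Gus has value 12.92 s → rank 4.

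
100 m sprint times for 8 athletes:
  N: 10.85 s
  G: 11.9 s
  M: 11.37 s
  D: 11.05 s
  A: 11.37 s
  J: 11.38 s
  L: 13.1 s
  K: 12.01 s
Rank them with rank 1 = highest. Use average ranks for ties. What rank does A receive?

5.5

Sorted (descending): 13.1, 12.01, 11.9, 11.38, 11.37, 11.37, 11.05, 10.85
The 2 values of 11.37 occupy positions 5–6 → average rank (5+6)/2 = 5.5.
A has value 11.37 s → rank 5.5.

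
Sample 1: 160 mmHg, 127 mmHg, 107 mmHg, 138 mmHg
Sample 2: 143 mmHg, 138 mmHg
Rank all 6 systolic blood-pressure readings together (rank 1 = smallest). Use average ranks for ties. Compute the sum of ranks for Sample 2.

Sorted (ascending): 107, 127, 138, 138, 143, 160
The 2 values of 138 occupy positions 3–4 → average rank (3+4)/2 = 3.5.
Sample 2 values → pooled ranks: 143→5, 138→3.5
Rank sum = 5 + 3.5 = 8.5

8.5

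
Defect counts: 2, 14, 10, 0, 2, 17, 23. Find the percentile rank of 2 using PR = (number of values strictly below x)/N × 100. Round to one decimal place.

14.3

N = 7.
Strictly below 2: 1. Equal to 2: 2.
PR = 1/7 × 100 = 14.3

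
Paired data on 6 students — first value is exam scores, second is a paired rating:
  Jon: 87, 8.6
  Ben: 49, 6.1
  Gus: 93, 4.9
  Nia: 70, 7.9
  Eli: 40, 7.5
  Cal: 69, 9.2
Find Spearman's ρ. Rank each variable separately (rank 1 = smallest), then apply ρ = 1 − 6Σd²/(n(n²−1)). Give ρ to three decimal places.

Ranks of variable 1: 5, 2, 6, 4, 1, 3
Ranks of variable 2: 5, 2, 1, 4, 3, 6
d = r₁ − r₂: 0, 0, 5, 0, -2, -3
d²: 0, 0, 25, 0, 4, 9; Σd² = 38
ρ = 1 − 6·38/(6·35) = 1 − 228/210 = -0.086

-0.086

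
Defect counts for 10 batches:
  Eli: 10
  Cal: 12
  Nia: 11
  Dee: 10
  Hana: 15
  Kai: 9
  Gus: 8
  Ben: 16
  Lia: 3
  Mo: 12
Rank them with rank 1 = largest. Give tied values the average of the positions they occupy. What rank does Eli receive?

6.5

Sorted (descending): 16, 15, 12, 12, 11, 10, 10, 9, 8, 3
The 2 values of 12 occupy positions 3–4 → average rank (3+4)/2 = 3.5.
The 2 values of 10 occupy positions 6–7 → average rank (6+7)/2 = 6.5.
Eli has value 10 → rank 6.5.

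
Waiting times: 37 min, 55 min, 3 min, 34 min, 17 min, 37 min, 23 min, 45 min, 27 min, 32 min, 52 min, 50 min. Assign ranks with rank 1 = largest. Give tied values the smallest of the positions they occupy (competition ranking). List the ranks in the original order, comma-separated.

5, 1, 12, 7, 11, 5, 10, 4, 9, 8, 2, 3

Sorted (descending): 55, 52, 50, 45, 37, 37, 34, 32, 27, 23, 17, 3
The 2 values of 37 occupy positions 5–6 → each gets rank 5.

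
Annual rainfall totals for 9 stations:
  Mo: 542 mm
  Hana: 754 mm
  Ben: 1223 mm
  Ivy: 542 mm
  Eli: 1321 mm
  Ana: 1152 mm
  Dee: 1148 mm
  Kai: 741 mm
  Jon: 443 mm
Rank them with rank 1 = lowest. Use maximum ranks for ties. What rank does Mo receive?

Sorted (ascending): 443, 542, 542, 741, 754, 1148, 1152, 1223, 1321
The 2 values of 542 occupy positions 2–3 → each gets rank 3.
Mo has value 542 mm → rank 3.

3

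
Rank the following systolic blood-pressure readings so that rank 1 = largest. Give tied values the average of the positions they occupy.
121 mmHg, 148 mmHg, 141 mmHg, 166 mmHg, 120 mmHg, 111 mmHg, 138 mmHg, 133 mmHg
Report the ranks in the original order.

6, 2, 3, 1, 7, 8, 4, 5

Sorted (descending): 166, 148, 141, 138, 133, 121, 120, 111
No ties — each value takes its position as its rank.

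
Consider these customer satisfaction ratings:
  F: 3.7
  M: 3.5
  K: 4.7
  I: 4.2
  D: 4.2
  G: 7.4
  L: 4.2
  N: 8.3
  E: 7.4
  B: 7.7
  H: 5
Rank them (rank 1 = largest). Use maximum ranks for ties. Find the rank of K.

Sorted (descending): 8.3, 7.7, 7.4, 7.4, 5, 4.7, 4.2, 4.2, 4.2, 3.7, 3.5
The 2 values of 7.4 occupy positions 3–4 → each gets rank 4.
The 3 values of 4.2 occupy positions 7–9 → each gets rank 9.
K has value 4.7 → rank 6.

6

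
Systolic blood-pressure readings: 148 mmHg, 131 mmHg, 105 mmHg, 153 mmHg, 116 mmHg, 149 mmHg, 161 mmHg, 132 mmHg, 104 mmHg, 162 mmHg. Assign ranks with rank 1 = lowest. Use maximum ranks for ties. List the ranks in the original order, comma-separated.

6, 4, 2, 8, 3, 7, 9, 5, 1, 10

Sorted (ascending): 104, 105, 116, 131, 132, 148, 149, 153, 161, 162
No ties — each value takes its position as its rank.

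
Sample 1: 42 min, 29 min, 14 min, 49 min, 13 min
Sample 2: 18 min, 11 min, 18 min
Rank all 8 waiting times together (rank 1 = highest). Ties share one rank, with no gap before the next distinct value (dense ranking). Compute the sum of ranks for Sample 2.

Sorted (descending): 49, 42, 29, 18, 18, 14, 13, 11
The 2 values of 18 share dense rank 4.
Remaining distinct values take the next consecutive integers.
Sample 2 values → pooled ranks: 18→4, 11→7, 18→4
Rank sum = 4 + 7 + 4 = 15

15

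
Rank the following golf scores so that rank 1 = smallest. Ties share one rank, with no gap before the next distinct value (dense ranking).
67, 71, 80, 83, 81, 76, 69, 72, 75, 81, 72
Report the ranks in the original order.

1, 3, 7, 9, 8, 6, 2, 4, 5, 8, 4

Sorted (ascending): 67, 69, 71, 72, 72, 75, 76, 80, 81, 81, 83
The 2 values of 72 share dense rank 4.
The 2 values of 81 share dense rank 8.
Remaining distinct values take the next consecutive integers.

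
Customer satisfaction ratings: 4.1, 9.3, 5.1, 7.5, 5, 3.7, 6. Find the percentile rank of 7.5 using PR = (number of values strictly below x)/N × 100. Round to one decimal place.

71.4

N = 7.
Strictly below 7.5: 5. Equal to 7.5: 1.
PR = 5/7 × 100 = 71.4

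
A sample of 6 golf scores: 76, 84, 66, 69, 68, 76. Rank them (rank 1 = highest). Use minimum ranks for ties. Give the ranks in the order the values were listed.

Sorted (descending): 84, 76, 76, 69, 68, 66
The 2 values of 76 occupy positions 2–3 → each gets rank 2.

2, 1, 6, 4, 5, 2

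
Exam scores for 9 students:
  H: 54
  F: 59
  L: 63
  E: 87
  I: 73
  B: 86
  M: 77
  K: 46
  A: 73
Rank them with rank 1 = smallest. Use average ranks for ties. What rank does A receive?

5.5

Sorted (ascending): 46, 54, 59, 63, 73, 73, 77, 86, 87
The 2 values of 73 occupy positions 5–6 → average rank (5+6)/2 = 5.5.
A has value 73 → rank 5.5.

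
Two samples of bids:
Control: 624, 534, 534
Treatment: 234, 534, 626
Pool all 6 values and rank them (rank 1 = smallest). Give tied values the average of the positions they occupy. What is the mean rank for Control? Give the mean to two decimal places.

3.67

Sorted (ascending): 234, 534, 534, 534, 624, 626
The 3 values of 534 occupy positions 2–4 → average rank 3.
Control values → pooled ranks: 624→5, 534→3, 534→3
Mean rank = (5 + 3 + 3) / 3 = 3.67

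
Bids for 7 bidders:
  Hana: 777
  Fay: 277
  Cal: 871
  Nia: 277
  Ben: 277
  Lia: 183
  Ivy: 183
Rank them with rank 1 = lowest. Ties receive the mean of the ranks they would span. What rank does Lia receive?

1.5

Sorted (ascending): 183, 183, 277, 277, 277, 777, 871
The 2 values of 183 occupy positions 1–2 → average rank (1+2)/2 = 1.5.
The 3 values of 277 occupy positions 3–5 → average rank 4.
Lia has value 183 → rank 1.5.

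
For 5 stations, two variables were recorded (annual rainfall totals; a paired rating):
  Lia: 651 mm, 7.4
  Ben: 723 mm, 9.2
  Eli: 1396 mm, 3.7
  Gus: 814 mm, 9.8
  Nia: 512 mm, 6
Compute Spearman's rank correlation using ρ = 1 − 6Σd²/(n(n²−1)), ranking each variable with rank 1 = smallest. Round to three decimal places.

0.000

Ranks of variable 1: 2, 3, 5, 4, 1
Ranks of variable 2: 3, 4, 1, 5, 2
d = r₁ − r₂: -1, -1, 4, -1, -1
d²: 1, 1, 16, 1, 1; Σd² = 20
ρ = 1 − 6·20/(5·24) = 1 − 120/120 = 0.000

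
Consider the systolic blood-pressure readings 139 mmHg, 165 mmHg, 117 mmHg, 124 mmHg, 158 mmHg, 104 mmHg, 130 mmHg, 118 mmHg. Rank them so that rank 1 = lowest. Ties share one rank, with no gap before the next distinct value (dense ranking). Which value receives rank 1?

104

Sorted (ascending): 104, 117, 118, 124, 130, 139, 158, 165
No ties — each value takes its position as its rank.
Rank 1 → value 104.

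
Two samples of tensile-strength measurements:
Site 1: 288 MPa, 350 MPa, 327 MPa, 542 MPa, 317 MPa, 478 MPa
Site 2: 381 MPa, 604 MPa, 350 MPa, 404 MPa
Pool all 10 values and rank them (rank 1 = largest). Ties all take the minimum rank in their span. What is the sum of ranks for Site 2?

16

Sorted (descending): 604, 542, 478, 404, 381, 350, 350, 327, 317, 288
The 2 values of 350 occupy positions 6–7 → each gets rank 6.
Site 2 values → pooled ranks: 381→5, 604→1, 350→6, 404→4
Rank sum = 5 + 1 + 6 + 4 = 16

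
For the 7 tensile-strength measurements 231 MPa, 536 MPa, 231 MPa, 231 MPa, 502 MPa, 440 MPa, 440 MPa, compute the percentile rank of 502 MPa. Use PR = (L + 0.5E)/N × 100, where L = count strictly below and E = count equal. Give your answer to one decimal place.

78.6

N = 7.
Strictly below 502: 5. Equal to 502: 1.
PR = (5 + 0.5·1)/7 × 100 = 78.6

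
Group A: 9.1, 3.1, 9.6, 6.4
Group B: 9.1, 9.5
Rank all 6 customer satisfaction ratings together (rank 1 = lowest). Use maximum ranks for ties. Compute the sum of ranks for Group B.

Sorted (ascending): 3.1, 6.4, 9.1, 9.1, 9.5, 9.6
The 2 values of 9.1 occupy positions 3–4 → each gets rank 4.
Group B values → pooled ranks: 9.1→4, 9.5→5
Rank sum = 4 + 5 = 9

9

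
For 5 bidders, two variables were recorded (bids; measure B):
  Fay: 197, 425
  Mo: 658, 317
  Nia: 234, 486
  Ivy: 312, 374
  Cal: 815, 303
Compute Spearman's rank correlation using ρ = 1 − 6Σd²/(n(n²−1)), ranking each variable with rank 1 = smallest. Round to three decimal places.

-0.900

Ranks of variable 1: 1, 4, 2, 3, 5
Ranks of variable 2: 4, 2, 5, 3, 1
d = r₁ − r₂: -3, 2, -3, 0, 4
d²: 9, 4, 9, 0, 16; Σd² = 38
ρ = 1 − 6·38/(5·24) = 1 − 228/120 = -0.900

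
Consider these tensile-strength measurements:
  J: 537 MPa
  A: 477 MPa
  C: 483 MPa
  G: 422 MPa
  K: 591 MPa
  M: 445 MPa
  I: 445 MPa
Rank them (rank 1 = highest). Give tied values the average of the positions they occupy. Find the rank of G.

7

Sorted (descending): 591, 537, 483, 477, 445, 445, 422
The 2 values of 445 occupy positions 5–6 → average rank (5+6)/2 = 5.5.
G has value 422 MPa → rank 7.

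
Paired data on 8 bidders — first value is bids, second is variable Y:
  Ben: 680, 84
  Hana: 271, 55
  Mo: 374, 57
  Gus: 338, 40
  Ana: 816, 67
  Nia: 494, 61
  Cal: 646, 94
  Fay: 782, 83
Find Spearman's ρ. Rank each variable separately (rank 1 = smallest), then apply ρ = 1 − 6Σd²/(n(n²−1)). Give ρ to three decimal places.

Ranks of variable 1: 6, 1, 3, 2, 8, 4, 5, 7
Ranks of variable 2: 7, 2, 3, 1, 5, 4, 8, 6
d = r₁ − r₂: -1, -1, 0, 1, 3, 0, -3, 1
d²: 1, 1, 0, 1, 9, 0, 9, 1; Σd² = 22
ρ = 1 − 6·22/(8·63) = 1 − 132/504 = 0.738

0.738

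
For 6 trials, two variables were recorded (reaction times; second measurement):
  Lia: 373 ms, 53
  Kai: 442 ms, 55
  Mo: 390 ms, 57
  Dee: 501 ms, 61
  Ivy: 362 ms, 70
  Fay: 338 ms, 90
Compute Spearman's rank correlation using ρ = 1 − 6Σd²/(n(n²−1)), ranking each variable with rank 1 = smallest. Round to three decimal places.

-0.486

Ranks of variable 1: 3, 5, 4, 6, 2, 1
Ranks of variable 2: 1, 2, 3, 4, 5, 6
d = r₁ − r₂: 2, 3, 1, 2, -3, -5
d²: 4, 9, 1, 4, 9, 25; Σd² = 52
ρ = 1 − 6·52/(6·35) = 1 − 312/210 = -0.486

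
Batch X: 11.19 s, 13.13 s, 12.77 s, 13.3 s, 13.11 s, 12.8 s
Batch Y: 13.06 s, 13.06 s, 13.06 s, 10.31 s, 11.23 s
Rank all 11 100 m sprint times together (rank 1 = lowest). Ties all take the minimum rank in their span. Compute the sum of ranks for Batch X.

41

Sorted (ascending): 10.31, 11.19, 11.23, 12.77, 12.8, 13.06, 13.06, 13.06, 13.11, 13.13, 13.3
The 3 values of 13.06 occupy positions 6–8 → each gets rank 6.
Batch X values → pooled ranks: 11.19→2, 13.13→10, 12.77→4, 13.3→11, 13.11→9, 12.8→5
Rank sum = 2 + 10 + 4 + 11 + 9 + 5 = 41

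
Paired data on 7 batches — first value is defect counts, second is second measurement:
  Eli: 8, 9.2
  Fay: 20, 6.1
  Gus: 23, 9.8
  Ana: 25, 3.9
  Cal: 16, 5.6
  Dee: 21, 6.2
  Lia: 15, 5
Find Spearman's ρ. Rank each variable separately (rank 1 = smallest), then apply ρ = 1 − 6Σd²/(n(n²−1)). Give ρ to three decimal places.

Ranks of variable 1: 1, 4, 6, 7, 3, 5, 2
Ranks of variable 2: 6, 4, 7, 1, 3, 5, 2
d = r₁ − r₂: -5, 0, -1, 6, 0, 0, 0
d²: 25, 0, 1, 36, 0, 0, 0; Σd² = 62
ρ = 1 − 6·62/(7·48) = 1 − 372/336 = -0.107

-0.107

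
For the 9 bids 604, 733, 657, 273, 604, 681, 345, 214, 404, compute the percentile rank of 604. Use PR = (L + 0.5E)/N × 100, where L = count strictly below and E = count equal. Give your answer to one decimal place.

N = 9.
Strictly below 604: 4. Equal to 604: 2.
PR = (4 + 0.5·2)/9 × 100 = 55.6

55.6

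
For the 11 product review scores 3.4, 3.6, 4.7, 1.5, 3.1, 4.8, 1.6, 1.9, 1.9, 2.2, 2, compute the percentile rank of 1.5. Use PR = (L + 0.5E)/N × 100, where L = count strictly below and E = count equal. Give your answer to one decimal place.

4.5

N = 11.
Strictly below 1.5: 0. Equal to 1.5: 1.
PR = (0 + 0.5·1)/11 × 100 = 4.5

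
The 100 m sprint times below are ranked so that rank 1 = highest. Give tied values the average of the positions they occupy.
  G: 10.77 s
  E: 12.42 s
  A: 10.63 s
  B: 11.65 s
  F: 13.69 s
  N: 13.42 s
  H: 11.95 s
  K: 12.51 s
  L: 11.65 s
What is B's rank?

Sorted (descending): 13.69, 13.42, 12.51, 12.42, 11.95, 11.65, 11.65, 10.77, 10.63
The 2 values of 11.65 occupy positions 6–7 → average rank (6+7)/2 = 6.5.
B has value 11.65 s → rank 6.5.

6.5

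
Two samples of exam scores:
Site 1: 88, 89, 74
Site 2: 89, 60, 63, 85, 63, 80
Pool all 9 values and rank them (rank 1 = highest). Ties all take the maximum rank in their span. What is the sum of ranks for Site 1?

11

Sorted (descending): 89, 89, 88, 85, 80, 74, 63, 63, 60
The 2 values of 89 occupy positions 1–2 → each gets rank 2.
The 2 values of 63 occupy positions 7–8 → each gets rank 8.
Site 1 values → pooled ranks: 88→3, 89→2, 74→6
Rank sum = 3 + 2 + 6 = 11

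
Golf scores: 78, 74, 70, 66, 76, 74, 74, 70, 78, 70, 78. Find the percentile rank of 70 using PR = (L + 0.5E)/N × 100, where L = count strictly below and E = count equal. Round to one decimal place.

22.7

N = 11.
Strictly below 70: 1. Equal to 70: 3.
PR = (1 + 0.5·3)/11 × 100 = 22.7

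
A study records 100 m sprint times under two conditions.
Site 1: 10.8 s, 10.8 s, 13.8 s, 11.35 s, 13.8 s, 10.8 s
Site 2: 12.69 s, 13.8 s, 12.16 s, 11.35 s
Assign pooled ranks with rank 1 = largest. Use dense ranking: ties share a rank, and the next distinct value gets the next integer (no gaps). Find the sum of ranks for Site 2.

10

Sorted (descending): 13.8, 13.8, 13.8, 12.69, 12.16, 11.35, 11.35, 10.8, 10.8, 10.8
The 3 values of 13.8 share dense rank 1.
The 2 values of 11.35 share dense rank 4.
The 3 values of 10.8 share dense rank 5.
Remaining distinct values take the next consecutive integers.
Site 2 values → pooled ranks: 12.69→2, 13.8→1, 12.16→3, 11.35→4
Rank sum = 2 + 1 + 3 + 4 = 10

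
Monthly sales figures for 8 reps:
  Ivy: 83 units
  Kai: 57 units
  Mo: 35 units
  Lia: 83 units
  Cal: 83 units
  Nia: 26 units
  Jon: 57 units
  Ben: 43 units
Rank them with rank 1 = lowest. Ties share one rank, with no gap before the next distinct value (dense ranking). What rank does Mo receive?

2

Sorted (ascending): 26, 35, 43, 57, 57, 83, 83, 83
The 2 values of 57 share dense rank 4.
The 3 values of 83 share dense rank 5.
Remaining distinct values take the next consecutive integers.
Mo has value 35 units → rank 2.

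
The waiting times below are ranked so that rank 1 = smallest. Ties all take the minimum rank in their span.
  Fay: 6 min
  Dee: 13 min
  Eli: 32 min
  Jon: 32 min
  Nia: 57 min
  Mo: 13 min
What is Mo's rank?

Sorted (ascending): 6, 13, 13, 32, 32, 57
The 2 values of 13 occupy positions 2–3 → each gets rank 2.
The 2 values of 32 occupy positions 4–5 → each gets rank 4.
Mo has value 13 min → rank 2.

2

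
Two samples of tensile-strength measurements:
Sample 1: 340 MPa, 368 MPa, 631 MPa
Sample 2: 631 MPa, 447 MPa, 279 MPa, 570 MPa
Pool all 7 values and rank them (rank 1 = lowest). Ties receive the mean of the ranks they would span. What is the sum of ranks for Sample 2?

Sorted (ascending): 279, 340, 368, 447, 570, 631, 631
The 2 values of 631 occupy positions 6–7 → average rank (6+7)/2 = 6.5.
Sample 2 values → pooled ranks: 631→6.5, 447→4, 279→1, 570→5
Rank sum = 6.5 + 4 + 1 + 5 = 16.5

16.5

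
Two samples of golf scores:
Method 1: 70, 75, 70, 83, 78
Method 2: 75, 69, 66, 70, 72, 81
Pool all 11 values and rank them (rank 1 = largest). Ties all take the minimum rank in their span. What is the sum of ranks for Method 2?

40

Sorted (descending): 83, 81, 78, 75, 75, 72, 70, 70, 70, 69, 66
The 2 values of 75 occupy positions 4–5 → each gets rank 4.
The 3 values of 70 occupy positions 7–9 → each gets rank 7.
Method 2 values → pooled ranks: 75→4, 69→10, 66→11, 70→7, 72→6, 81→2
Rank sum = 4 + 10 + 11 + 7 + 6 + 2 = 40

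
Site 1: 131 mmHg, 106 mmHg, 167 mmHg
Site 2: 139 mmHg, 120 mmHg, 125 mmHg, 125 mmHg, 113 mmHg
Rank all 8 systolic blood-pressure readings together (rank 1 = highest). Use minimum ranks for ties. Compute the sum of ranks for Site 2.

23

Sorted (descending): 167, 139, 131, 125, 125, 120, 113, 106
The 2 values of 125 occupy positions 4–5 → each gets rank 4.
Site 2 values → pooled ranks: 139→2, 120→6, 125→4, 125→4, 113→7
Rank sum = 2 + 6 + 4 + 4 + 7 = 23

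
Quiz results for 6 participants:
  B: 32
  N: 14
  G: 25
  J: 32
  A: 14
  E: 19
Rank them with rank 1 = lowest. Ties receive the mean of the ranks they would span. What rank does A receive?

1.5

Sorted (ascending): 14, 14, 19, 25, 32, 32
The 2 values of 14 occupy positions 1–2 → average rank (1+2)/2 = 1.5.
The 2 values of 32 occupy positions 5–6 → average rank (5+6)/2 = 5.5.
A has value 14 → rank 1.5.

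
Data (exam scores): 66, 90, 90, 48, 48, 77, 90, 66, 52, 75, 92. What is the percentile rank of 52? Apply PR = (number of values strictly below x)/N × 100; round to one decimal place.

N = 11.
Strictly below 52: 2. Equal to 52: 1.
PR = 2/11 × 100 = 18.2

18.2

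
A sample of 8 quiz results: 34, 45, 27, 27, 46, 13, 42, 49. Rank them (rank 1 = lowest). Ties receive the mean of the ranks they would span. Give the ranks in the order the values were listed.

Sorted (ascending): 13, 27, 27, 34, 42, 45, 46, 49
The 2 values of 27 occupy positions 2–3 → average rank (2+3)/2 = 2.5.

4, 6, 2.5, 2.5, 7, 1, 5, 8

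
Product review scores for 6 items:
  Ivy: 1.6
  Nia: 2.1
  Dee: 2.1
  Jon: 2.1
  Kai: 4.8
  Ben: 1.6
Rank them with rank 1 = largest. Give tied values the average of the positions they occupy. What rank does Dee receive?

3

Sorted (descending): 4.8, 2.1, 2.1, 2.1, 1.6, 1.6
The 3 values of 2.1 occupy positions 2–4 → average rank 3.
The 2 values of 1.6 occupy positions 5–6 → average rank (5+6)/2 = 5.5.
Dee has value 2.1 → rank 3.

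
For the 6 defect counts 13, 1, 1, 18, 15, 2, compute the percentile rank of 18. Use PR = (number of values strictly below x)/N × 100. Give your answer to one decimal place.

N = 6.
Strictly below 18: 5. Equal to 18: 1.
PR = 5/6 × 100 = 83.3

83.3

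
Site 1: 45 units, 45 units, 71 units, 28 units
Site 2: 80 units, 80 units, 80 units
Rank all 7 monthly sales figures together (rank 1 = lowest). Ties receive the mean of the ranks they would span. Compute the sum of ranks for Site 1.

Sorted (ascending): 28, 45, 45, 71, 80, 80, 80
The 2 values of 45 occupy positions 2–3 → average rank (2+3)/2 = 2.5.
The 3 values of 80 occupy positions 5–7 → average rank 6.
Site 1 values → pooled ranks: 45→2.5, 45→2.5, 71→4, 28→1
Rank sum = 2.5 + 2.5 + 4 + 1 = 10

10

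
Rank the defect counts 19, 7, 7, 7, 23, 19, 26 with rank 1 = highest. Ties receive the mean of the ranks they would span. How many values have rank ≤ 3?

Sorted (descending): 26, 23, 19, 19, 7, 7, 7
The 2 values of 19 occupy positions 3–4 → average rank (3+4)/2 = 3.5.
The 3 values of 7 occupy positions 5–7 → average rank 6.
Ranks ≤ 3: {1, 2} → 2 values.

2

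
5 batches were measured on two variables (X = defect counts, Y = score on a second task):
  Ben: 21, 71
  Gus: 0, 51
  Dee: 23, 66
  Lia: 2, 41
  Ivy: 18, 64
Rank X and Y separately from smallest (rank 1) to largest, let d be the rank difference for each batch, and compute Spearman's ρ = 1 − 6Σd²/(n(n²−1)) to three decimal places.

0.800

Ranks of variable 1: 4, 1, 5, 2, 3
Ranks of variable 2: 5, 2, 4, 1, 3
d = r₁ − r₂: -1, -1, 1, 1, 0
d²: 1, 1, 1, 1, 0; Σd² = 4
ρ = 1 − 6·4/(5·24) = 1 − 24/120 = 0.800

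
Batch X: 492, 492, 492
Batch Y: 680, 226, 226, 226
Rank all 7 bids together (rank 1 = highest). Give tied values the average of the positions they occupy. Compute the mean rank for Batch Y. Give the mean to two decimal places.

4.75

Sorted (descending): 680, 492, 492, 492, 226, 226, 226
The 3 values of 492 occupy positions 2–4 → average rank 3.
The 3 values of 226 occupy positions 5–7 → average rank 6.
Batch Y values → pooled ranks: 680→1, 226→6, 226→6, 226→6
Mean rank = (1 + 6 + 6 + 6) / 4 = 4.75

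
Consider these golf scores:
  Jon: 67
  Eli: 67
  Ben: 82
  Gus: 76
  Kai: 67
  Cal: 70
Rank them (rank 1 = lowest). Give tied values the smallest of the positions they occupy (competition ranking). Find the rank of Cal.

4

Sorted (ascending): 67, 67, 67, 70, 76, 82
The 3 values of 67 occupy positions 1–3 → each gets rank 1.
Cal has value 70 → rank 4.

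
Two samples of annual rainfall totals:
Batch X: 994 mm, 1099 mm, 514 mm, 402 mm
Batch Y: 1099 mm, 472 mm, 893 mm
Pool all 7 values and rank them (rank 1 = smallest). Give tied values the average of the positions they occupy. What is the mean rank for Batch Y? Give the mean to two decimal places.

4.17

Sorted (ascending): 402, 472, 514, 893, 994, 1099, 1099
The 2 values of 1099 occupy positions 6–7 → average rank (6+7)/2 = 6.5.
Batch Y values → pooled ranks: 1099→6.5, 472→2, 893→4
Mean rank = (6.5 + 2 + 4) / 3 = 4.17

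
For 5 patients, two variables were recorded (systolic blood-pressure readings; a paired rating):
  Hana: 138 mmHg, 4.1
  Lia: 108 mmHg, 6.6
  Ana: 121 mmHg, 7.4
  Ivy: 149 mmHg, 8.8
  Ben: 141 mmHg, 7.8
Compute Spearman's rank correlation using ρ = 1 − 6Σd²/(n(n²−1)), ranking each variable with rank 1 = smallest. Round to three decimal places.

0.700

Ranks of variable 1: 3, 1, 2, 5, 4
Ranks of variable 2: 1, 2, 3, 5, 4
d = r₁ − r₂: 2, -1, -1, 0, 0
d²: 4, 1, 1, 0, 0; Σd² = 6
ρ = 1 − 6·6/(5·24) = 1 − 36/120 = 0.700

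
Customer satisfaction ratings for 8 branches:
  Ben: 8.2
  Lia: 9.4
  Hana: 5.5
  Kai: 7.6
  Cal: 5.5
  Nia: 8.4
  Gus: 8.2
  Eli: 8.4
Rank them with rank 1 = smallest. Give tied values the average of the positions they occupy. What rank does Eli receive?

6.5

Sorted (ascending): 5.5, 5.5, 7.6, 8.2, 8.2, 8.4, 8.4, 9.4
The 2 values of 5.5 occupy positions 1–2 → average rank (1+2)/2 = 1.5.
The 2 values of 8.2 occupy positions 4–5 → average rank (4+5)/2 = 4.5.
The 2 values of 8.4 occupy positions 6–7 → average rank (6+7)/2 = 6.5.
Eli has value 8.4 → rank 6.5.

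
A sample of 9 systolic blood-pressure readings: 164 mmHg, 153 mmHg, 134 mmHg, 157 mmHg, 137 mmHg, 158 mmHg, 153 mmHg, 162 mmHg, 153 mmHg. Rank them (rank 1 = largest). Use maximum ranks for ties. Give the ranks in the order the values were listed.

1, 7, 9, 4, 8, 3, 7, 2, 7

Sorted (descending): 164, 162, 158, 157, 153, 153, 153, 137, 134
The 3 values of 153 occupy positions 5–7 → each gets rank 7.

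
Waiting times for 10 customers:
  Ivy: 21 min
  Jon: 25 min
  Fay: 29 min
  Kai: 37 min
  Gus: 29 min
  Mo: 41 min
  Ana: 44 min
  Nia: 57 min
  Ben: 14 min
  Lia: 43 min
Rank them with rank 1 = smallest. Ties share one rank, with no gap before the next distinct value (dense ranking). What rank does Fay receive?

4

Sorted (ascending): 14, 21, 25, 29, 29, 37, 41, 43, 44, 57
The 2 values of 29 share dense rank 4.
Remaining distinct values take the next consecutive integers.
Fay has value 29 min → rank 4.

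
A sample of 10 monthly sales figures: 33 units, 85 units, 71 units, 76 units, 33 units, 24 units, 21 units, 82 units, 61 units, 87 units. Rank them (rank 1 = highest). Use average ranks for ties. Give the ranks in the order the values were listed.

Sorted (descending): 87, 85, 82, 76, 71, 61, 33, 33, 24, 21
The 2 values of 33 occupy positions 7–8 → average rank (7+8)/2 = 7.5.

7.5, 2, 5, 4, 7.5, 9, 10, 3, 6, 1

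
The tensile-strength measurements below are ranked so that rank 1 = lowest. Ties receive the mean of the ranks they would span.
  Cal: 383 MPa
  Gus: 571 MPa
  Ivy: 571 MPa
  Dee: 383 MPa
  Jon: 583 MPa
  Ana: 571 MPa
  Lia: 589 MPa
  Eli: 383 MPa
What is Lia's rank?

8

Sorted (ascending): 383, 383, 383, 571, 571, 571, 583, 589
The 3 values of 383 occupy positions 1–3 → average rank 2.
The 3 values of 571 occupy positions 4–6 → average rank 5.
Lia has value 589 MPa → rank 8.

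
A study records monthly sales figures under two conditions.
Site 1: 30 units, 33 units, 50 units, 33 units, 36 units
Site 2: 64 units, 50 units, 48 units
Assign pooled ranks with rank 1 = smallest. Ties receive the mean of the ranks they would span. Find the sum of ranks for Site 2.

Sorted (ascending): 30, 33, 33, 36, 48, 50, 50, 64
The 2 values of 33 occupy positions 2–3 → average rank (2+3)/2 = 2.5.
The 2 values of 50 occupy positions 6–7 → average rank (6+7)/2 = 6.5.
Site 2 values → pooled ranks: 64→8, 50→6.5, 48→5
Rank sum = 8 + 6.5 + 5 = 19.5

19.5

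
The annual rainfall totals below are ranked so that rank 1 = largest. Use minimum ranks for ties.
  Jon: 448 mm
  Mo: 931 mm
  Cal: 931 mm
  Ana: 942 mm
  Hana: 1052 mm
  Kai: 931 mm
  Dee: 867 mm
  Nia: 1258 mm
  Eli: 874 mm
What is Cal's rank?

4

Sorted (descending): 1258, 1052, 942, 931, 931, 931, 874, 867, 448
The 3 values of 931 occupy positions 4–6 → each gets rank 4.
Cal has value 931 mm → rank 4.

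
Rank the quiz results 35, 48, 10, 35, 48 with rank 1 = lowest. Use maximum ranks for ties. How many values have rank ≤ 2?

Sorted (ascending): 10, 35, 35, 48, 48
The 2 values of 35 occupy positions 2–3 → each gets rank 3.
The 2 values of 48 occupy positions 4–5 → each gets rank 5.
Ranks ≤ 2: {1} → 1 value.

1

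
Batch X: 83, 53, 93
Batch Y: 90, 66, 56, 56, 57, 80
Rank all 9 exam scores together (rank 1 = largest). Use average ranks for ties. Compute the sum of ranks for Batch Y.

Sorted (descending): 93, 90, 83, 80, 66, 57, 56, 56, 53
The 2 values of 56 occupy positions 7–8 → average rank (7+8)/2 = 7.5.
Batch Y values → pooled ranks: 90→2, 66→5, 56→7.5, 56→7.5, 57→6, 80→4
Rank sum = 2 + 5 + 7.5 + 7.5 + 6 + 4 = 32

32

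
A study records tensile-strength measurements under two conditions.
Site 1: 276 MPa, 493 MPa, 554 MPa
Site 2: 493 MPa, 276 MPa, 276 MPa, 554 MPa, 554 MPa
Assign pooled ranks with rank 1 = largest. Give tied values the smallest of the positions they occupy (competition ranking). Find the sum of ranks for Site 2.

Sorted (descending): 554, 554, 554, 493, 493, 276, 276, 276
The 3 values of 554 occupy positions 1–3 → each gets rank 1.
The 2 values of 493 occupy positions 4–5 → each gets rank 4.
The 3 values of 276 occupy positions 6–8 → each gets rank 6.
Site 2 values → pooled ranks: 493→4, 276→6, 276→6, 554→1, 554→1
Rank sum = 4 + 6 + 6 + 1 + 1 = 18

18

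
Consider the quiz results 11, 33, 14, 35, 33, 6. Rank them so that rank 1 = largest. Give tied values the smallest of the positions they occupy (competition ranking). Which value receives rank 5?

11

Sorted (descending): 35, 33, 33, 14, 11, 6
The 2 values of 33 occupy positions 2–3 → each gets rank 2.
Rank 5 → value 11.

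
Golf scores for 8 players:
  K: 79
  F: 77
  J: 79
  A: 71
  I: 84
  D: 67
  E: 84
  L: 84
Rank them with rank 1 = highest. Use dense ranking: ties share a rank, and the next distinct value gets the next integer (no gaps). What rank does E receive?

1

Sorted (descending): 84, 84, 84, 79, 79, 77, 71, 67
The 3 values of 84 share dense rank 1.
The 2 values of 79 share dense rank 2.
Remaining distinct values take the next consecutive integers.
E has value 84 → rank 1.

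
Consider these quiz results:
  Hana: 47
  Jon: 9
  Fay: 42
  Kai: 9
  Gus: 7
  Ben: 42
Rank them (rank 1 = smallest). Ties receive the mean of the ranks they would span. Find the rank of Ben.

Sorted (ascending): 7, 9, 9, 42, 42, 47
The 2 values of 9 occupy positions 2–3 → average rank (2+3)/2 = 2.5.
The 2 values of 42 occupy positions 4–5 → average rank (4+5)/2 = 4.5.
Ben has value 42 → rank 4.5.

4.5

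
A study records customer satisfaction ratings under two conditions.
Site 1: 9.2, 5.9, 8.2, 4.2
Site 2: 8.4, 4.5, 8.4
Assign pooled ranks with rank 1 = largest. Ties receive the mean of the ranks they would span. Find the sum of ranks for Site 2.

11

Sorted (descending): 9.2, 8.4, 8.4, 8.2, 5.9, 4.5, 4.2
The 2 values of 8.4 occupy positions 2–3 → average rank (2+3)/2 = 2.5.
Site 2 values → pooled ranks: 8.4→2.5, 4.5→6, 8.4→2.5
Rank sum = 2.5 + 6 + 2.5 = 11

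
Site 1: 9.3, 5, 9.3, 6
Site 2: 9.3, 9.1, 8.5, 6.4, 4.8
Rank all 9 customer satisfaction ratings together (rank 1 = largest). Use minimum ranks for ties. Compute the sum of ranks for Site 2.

Sorted (descending): 9.3, 9.3, 9.3, 9.1, 8.5, 6.4, 6, 5, 4.8
The 3 values of 9.3 occupy positions 1–3 → each gets rank 1.
Site 2 values → pooled ranks: 9.3→1, 9.1→4, 8.5→5, 6.4→6, 4.8→9
Rank sum = 1 + 4 + 5 + 6 + 9 = 25

25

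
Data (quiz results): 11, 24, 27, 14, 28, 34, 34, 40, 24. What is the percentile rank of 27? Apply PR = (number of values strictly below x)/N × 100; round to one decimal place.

44.4

N = 9.
Strictly below 27: 4. Equal to 27: 1.
PR = 4/9 × 100 = 44.4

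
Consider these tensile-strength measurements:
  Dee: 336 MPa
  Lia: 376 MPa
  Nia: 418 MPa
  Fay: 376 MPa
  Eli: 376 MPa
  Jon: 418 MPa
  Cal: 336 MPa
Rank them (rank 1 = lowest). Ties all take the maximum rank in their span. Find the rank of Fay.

5

Sorted (ascending): 336, 336, 376, 376, 376, 418, 418
The 2 values of 336 occupy positions 1–2 → each gets rank 2.
The 3 values of 376 occupy positions 3–5 → each gets rank 5.
The 2 values of 418 occupy positions 6–7 → each gets rank 7.
Fay has value 376 MPa → rank 5.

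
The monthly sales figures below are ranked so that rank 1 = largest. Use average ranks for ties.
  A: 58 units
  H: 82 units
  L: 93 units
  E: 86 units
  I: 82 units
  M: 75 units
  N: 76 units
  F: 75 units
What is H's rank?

3.5

Sorted (descending): 93, 86, 82, 82, 76, 75, 75, 58
The 2 values of 82 occupy positions 3–4 → average rank (3+4)/2 = 3.5.
The 2 values of 75 occupy positions 6–7 → average rank (6+7)/2 = 6.5.
H has value 82 units → rank 3.5.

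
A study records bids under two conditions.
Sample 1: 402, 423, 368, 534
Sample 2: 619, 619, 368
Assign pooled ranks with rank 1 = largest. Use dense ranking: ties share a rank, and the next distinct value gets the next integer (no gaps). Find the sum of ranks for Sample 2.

Sorted (descending): 619, 619, 534, 423, 402, 368, 368
The 2 values of 619 share dense rank 1.
The 2 values of 368 share dense rank 5.
Remaining distinct values take the next consecutive integers.
Sample 2 values → pooled ranks: 619→1, 619→1, 368→5
Rank sum = 1 + 1 + 5 = 7

7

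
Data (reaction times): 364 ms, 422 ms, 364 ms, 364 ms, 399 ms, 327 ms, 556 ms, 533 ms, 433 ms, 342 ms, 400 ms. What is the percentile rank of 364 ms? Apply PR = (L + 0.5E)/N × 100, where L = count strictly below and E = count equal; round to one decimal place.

31.8

N = 11.
Strictly below 364: 2. Equal to 364: 3.
PR = (2 + 0.5·3)/11 × 100 = 31.8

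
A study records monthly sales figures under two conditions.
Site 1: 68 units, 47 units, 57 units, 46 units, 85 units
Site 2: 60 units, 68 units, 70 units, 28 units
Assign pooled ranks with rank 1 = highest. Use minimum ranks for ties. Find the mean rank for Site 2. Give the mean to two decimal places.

4.75

Sorted (descending): 85, 70, 68, 68, 60, 57, 47, 46, 28
The 2 values of 68 occupy positions 3–4 → each gets rank 3.
Site 2 values → pooled ranks: 60→5, 68→3, 70→2, 28→9
Mean rank = (5 + 3 + 2 + 9) / 4 = 4.75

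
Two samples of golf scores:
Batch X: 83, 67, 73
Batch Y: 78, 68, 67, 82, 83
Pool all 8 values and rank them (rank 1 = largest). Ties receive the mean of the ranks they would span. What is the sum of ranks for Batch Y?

Sorted (descending): 83, 83, 82, 78, 73, 68, 67, 67
The 2 values of 83 occupy positions 1–2 → average rank (1+2)/2 = 1.5.
The 2 values of 67 occupy positions 7–8 → average rank (7+8)/2 = 7.5.
Batch Y values → pooled ranks: 78→4, 68→6, 67→7.5, 82→3, 83→1.5
Rank sum = 4 + 6 + 7.5 + 3 + 1.5 = 22

22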